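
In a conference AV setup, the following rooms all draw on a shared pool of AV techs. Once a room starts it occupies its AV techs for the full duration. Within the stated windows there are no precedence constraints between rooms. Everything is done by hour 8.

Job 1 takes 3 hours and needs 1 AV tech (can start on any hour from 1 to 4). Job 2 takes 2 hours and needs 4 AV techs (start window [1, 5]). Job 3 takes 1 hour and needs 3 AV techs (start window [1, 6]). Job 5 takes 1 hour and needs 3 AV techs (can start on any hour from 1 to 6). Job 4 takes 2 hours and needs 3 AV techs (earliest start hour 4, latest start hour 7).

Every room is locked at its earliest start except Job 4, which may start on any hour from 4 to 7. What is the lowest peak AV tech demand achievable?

Job 4@4: h1:11  h2:5  h3:1  h4:3  h5:3  h6:0  h7:0  h8:0 → peak 11
Job 4@5: h1:11  h2:5  h3:1  h4:0  h5:3  h6:3  h7:0  h8:0 → peak 11
Job 4@6: h1:11  h2:5  h3:1  h4:0  h5:0  h6:3  h7:3  h8:0 → peak 11
Job 4@7: h1:11  h2:5  h3:1  h4:0  h5:0  h6:0  h7:3  h8:3 → peak 11
Best is Job 4@4, peak 11.

11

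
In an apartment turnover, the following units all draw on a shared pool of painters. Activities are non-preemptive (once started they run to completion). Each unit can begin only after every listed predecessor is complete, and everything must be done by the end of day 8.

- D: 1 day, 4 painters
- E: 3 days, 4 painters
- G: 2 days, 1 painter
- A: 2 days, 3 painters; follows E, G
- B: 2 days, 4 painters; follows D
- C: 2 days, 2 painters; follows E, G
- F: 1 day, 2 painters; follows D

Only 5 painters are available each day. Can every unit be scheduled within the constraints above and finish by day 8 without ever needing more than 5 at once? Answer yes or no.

The minimum achievable peak is 6; 5 < 6, so no feasible schedule stays within the cap.

no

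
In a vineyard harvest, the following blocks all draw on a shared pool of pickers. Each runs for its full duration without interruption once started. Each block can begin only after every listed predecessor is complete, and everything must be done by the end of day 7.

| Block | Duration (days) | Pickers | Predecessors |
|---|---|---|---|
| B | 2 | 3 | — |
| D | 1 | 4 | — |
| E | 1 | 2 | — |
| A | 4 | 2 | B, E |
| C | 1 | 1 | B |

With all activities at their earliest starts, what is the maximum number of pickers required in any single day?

Early-start schedule: B@1, D@1, E@1, A@3, C@3.
Load per day: day 1: 9, day 2: 3, day 3: 3, day 4: 2, day 5: 2, day 6: 2, day 7: 0.
Peak is 9.

9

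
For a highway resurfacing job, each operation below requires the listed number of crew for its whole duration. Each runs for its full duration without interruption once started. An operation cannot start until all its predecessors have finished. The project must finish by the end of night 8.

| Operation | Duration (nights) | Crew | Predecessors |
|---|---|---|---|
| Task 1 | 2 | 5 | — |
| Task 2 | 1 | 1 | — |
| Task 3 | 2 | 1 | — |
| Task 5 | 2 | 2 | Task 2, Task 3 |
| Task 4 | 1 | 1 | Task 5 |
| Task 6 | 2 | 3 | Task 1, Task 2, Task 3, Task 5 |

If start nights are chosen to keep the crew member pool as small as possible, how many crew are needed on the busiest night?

5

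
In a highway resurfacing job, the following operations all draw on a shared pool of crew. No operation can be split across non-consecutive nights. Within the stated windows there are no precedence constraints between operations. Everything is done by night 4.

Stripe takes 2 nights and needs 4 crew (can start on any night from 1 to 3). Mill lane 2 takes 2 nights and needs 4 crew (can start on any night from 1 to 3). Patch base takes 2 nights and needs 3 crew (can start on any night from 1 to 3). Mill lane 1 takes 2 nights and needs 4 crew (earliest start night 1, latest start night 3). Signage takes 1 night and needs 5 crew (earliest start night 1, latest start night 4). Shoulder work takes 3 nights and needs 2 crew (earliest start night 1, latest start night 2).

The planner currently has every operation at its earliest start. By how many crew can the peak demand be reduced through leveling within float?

Early-start peak: n1:22  n2:17  n3:2  n4:0 ⇒ 22.
Leveled (Stripe@1, Mill lane 2@1, Patch base@3, Mill lane 1@3, Signage@4, Shoulder work@1): n1:10  n2:10  n3:9  n4:12 ⇒ 12.
Reduction 22 − 12 = 10.

10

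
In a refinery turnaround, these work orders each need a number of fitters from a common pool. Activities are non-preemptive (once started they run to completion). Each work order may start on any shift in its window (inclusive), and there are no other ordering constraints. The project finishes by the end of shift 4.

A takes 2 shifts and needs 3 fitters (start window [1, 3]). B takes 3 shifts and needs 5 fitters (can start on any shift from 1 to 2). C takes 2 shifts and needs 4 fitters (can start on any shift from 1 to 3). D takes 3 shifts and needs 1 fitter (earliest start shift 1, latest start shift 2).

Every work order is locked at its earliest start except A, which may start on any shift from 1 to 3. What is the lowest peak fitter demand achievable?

A@1: s1:13  s2:13  s3:6  s4:0 → peak 13
A@2: s1:10  s2:13  s3:9  s4:0 → peak 13
A@3: s1:10  s2:10  s3:9  s4:3 → peak 10
Best is A@3, peak 10.

10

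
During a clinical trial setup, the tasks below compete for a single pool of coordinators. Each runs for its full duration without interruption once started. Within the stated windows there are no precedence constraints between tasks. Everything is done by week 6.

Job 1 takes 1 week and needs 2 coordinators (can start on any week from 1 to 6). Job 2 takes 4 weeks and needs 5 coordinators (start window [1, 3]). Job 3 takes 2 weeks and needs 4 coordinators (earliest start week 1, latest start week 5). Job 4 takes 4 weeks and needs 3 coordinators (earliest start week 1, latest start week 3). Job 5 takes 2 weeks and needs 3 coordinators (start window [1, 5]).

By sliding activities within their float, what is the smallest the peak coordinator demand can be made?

Early-start (Job 1@1, Job 2@1, Job 3@1, Job 4@1, Job 5@1) gives peak 17: w1:17  w2:15  w3:8  w4:8  w5:0  w6:0.
Shift Job 2→3, Job 5→5.
Schedule Job 1@1, Job 2@3, Job 3@1, Job 4@1, Job 5@5: w1:9  w2:7  w3:8  w4:8  w5:8  w6:8 — peak 9.

9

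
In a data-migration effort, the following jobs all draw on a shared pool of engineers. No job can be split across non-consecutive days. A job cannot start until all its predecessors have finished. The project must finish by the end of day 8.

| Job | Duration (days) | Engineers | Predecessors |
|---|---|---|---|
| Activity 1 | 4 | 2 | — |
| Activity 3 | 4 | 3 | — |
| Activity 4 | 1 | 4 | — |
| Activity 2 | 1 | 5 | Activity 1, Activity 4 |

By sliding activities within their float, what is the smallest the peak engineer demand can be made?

Early-start (Activity 1@1, Activity 3@1, Activity 4@1, Activity 2@5) gives peak 9: d1:9  d2:5  d3:5  d4:5  d5:5  d6:0  d7:0  d8:0.
Shift Activity 4→5, Activity 2→6.
Schedule Activity 1@1, Activity 3@1, Activity 4@5, Activity 2@6: d1:5  d2:5  d3:5  d4:5  d5:4  d6:5  d7:0  d8:0 — peak 5.

5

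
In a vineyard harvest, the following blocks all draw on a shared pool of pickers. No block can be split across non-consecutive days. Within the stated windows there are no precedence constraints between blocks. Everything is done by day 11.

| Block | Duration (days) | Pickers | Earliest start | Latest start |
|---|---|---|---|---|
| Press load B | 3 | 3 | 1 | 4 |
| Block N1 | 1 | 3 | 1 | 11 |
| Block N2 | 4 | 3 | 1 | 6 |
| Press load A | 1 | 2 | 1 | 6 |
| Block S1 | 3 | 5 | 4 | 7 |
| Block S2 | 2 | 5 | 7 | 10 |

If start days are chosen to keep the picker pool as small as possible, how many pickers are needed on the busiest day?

6

Early-start (Press load B@1, Block N1@1, Block N2@1, Press load A@1, Block S1@4, Block S2@7) gives peak 11: d1:11  d2:6  d3:6  d4:8  d5:5  d6:5  d7:5  d8:5  d9:0  d10:0  d11:0.
Shift Block N2→2, Press load A→4, Block S1→6, Block S2→9.
Schedule Press load B@1, Block N1@1, Block N2@2, Press load A@4, Block S1@6, Block S2@9: d1:6  d2:6  d3:6  d4:5  d5:3  d6:5  d7:5  d8:5  d9:5  d10:5  d11:0 — peak 6.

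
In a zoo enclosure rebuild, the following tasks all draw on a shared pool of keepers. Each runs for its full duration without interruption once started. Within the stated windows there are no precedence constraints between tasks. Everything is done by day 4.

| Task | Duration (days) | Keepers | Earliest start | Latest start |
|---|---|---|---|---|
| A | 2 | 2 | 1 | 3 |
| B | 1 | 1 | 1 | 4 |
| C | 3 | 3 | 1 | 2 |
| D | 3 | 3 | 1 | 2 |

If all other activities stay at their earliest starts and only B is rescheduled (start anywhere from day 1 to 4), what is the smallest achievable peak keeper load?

8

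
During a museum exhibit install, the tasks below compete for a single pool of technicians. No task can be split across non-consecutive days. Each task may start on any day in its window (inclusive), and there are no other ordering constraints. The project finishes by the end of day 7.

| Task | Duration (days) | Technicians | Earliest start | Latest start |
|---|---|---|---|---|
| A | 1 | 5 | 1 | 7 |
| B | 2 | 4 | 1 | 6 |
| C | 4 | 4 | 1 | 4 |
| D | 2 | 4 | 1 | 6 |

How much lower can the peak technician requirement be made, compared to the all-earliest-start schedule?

Early-start peak: d1:17  d2:12  d3:4  d4:4  d5:0  d6:0  d7:0 ⇒ 17.
Leveled (A@1, B@2, C@2, D@4): d1:5  d2:8  d3:8  d4:8  d5:8  d6:0  d7:0 ⇒ 8.
Reduction 17 − 8 = 9.

9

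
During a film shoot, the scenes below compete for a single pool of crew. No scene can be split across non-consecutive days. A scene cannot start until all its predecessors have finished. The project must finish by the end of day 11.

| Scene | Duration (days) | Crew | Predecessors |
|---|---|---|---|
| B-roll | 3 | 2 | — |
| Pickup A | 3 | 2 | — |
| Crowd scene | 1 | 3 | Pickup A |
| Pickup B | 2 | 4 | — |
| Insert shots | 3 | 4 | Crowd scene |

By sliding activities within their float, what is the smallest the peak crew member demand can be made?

4

Early-start (B-roll@1, Pickup A@1, Crowd scene@4, Pickup B@1, Insert shots@5) gives peak 8: d1:8  d2:8  d3:4  d4:3  d5:4  d6:4  d7:4  d8:0  d9:0  d10:0  d11:0.
Shift Pickup B→5, Insert shots→7.
Schedule B-roll@1, Pickup A@1, Crowd scene@4, Pickup B@5, Insert shots@7: d1:4  d2:4  d3:4  d4:3  d5:4  d6:4  d7:4  d8:4  d9:4  d10:0  d11:0 — peak 4.
Total crew member-days = 35 over 11 days ⇒ peak ≥ ⌈35/11⌉ = 4, so 4 is optimal.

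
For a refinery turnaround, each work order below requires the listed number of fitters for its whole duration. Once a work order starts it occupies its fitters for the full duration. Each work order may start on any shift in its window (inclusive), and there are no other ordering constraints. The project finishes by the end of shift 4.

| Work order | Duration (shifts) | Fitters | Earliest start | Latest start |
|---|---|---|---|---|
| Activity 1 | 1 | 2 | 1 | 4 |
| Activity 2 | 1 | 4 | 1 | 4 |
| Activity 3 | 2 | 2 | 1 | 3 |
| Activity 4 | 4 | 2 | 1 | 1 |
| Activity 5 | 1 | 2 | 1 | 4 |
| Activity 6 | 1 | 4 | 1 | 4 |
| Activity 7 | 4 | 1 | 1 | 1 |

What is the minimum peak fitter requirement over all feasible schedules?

Early-start (Activity 1@1, Activity 2@1, Activity 3@1, Activity 4@1, Activity 5@1, Activity 6@1, Activity 7@1) gives peak 17: s1:17  s2:5  s3:3  s4:3.
Shift Activity 2→3, Activity 5→2, Activity 6→4.
Schedule Activity 1@1, Activity 2@3, Activity 3@1, Activity 4@1, Activity 5@2, Activity 6@4, Activity 7@1: s1:7  s2:7  s3:7  s4:7 — peak 7.
Total fitter-shifts = 28 over 4 shifts ⇒ peak ≥ ⌈28/4⌉ = 7, so 7 is optimal.

7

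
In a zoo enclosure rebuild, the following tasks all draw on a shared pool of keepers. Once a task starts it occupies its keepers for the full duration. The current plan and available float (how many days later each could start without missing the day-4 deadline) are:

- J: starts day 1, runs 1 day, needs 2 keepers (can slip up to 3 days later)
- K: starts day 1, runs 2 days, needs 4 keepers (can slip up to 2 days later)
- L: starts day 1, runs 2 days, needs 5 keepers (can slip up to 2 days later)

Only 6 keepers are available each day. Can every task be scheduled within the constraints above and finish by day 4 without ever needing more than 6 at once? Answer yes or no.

yes

Schedule J@1, K@1, L@3: d1:6  d2:4  d3:5  d4:5 — peak 6 ≤ 6.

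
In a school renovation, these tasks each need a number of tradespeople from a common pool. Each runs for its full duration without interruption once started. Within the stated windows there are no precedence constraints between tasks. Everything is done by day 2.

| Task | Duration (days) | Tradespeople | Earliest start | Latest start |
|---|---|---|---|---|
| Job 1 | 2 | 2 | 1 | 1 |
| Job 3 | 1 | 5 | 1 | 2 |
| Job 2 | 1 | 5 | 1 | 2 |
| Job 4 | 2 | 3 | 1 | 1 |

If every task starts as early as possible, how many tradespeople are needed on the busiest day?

15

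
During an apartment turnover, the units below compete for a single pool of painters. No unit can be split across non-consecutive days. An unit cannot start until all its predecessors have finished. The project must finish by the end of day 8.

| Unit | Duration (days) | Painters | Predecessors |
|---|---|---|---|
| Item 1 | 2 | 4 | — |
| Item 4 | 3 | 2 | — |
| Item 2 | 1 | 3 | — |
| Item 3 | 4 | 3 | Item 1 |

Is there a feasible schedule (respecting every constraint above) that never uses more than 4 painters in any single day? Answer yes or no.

The minimum achievable peak is 5; 4 < 5, so no feasible schedule stays within the cap.

no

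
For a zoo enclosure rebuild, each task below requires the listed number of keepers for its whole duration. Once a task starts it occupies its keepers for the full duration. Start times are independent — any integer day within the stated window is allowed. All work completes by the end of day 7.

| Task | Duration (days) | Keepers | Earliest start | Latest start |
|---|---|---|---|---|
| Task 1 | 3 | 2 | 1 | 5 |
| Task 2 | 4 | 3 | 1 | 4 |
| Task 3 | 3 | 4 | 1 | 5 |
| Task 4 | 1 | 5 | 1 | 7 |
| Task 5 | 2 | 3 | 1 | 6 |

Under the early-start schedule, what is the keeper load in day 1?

At early start, day 1 has: Task 1, Task 2, Task 3, Task 4, Task 5.
Demand: 2 + 3 + 4 + 5 + 3 = 17.

17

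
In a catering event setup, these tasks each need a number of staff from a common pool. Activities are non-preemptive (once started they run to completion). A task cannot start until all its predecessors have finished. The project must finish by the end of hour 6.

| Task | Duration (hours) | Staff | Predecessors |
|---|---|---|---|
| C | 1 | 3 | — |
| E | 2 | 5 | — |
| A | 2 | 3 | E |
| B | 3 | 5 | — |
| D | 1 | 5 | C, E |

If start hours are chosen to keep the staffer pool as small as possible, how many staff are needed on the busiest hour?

8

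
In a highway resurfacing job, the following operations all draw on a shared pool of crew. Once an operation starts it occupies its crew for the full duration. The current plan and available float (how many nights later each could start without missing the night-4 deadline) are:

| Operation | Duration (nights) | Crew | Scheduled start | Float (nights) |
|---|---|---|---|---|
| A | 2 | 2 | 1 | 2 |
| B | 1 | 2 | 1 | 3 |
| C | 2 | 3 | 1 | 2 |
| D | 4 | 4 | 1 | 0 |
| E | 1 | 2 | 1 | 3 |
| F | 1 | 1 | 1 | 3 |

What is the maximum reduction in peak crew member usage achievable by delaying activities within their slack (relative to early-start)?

Early-start peak: n1:14  n2:9  n3:4  n4:4 ⇒ 14.
Leveled (A@1, B@1, C@3, D@1, E@2, F@3): n1:8  n2:8  n3:8  n4:7 ⇒ 8.
Reduction 14 − 8 = 6.

6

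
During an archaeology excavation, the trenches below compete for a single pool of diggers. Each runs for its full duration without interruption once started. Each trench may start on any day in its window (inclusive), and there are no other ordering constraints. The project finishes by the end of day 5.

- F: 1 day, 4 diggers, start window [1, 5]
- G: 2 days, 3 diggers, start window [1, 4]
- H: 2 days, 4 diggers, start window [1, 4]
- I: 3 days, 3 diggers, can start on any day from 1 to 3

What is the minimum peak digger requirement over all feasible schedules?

7

Early-start (F@1, G@1, H@1, I@1) gives peak 14: d1:14  d2:10  d3:3  d4:0  d5:0.
Shift H→2, I→3.
Schedule F@1, G@1, H@2, I@3: d1:7  d2:7  d3:7  d4:3  d5:3 — peak 7.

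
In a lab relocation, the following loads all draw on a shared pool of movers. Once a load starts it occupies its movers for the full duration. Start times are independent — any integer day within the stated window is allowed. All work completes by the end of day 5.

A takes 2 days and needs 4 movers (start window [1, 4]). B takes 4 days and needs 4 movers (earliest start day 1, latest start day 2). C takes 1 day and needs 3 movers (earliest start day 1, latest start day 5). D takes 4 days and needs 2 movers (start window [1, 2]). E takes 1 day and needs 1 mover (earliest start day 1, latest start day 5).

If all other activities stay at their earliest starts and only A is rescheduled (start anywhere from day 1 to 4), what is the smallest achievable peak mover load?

A@1: d1:14  d2:10  d3:6  d4:6  d5:0 → peak 14
A@2: d1:10  d2:10  d3:10  d4:6  d5:0 → peak 10
A@3: d1:10  d2:6  d3:10  d4:10  d5:0 → peak 10
A@4: d1:10  d2:6  d3:6  d4:10  d5:4 → peak 10
Best is A@2, peak 10.

10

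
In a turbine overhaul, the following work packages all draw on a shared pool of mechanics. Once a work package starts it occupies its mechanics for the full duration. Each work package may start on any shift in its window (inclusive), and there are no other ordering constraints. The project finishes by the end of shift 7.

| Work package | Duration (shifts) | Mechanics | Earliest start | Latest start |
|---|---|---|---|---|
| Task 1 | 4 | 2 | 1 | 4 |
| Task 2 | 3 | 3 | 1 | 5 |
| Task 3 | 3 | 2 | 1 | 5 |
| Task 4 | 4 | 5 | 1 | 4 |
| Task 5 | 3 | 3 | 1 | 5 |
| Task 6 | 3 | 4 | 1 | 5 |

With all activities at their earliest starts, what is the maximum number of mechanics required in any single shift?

Early-start schedule: Task 1@1, Task 2@1, Task 3@1, Task 4@1, Task 5@1, Task 6@1.
Load per shift: shift 1: 19, shift 2: 19, shift 3: 19, shift 4: 7, shift 5: 0, shift 6: 0, shift 7: 0.
Peak is 19.

19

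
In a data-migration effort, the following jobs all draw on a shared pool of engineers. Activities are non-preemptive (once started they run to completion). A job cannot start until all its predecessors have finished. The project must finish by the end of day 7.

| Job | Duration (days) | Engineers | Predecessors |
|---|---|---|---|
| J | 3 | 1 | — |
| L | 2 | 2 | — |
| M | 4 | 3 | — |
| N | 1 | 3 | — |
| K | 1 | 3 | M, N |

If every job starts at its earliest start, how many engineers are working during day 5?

3

At early start, day 5 has: K.
Demand: 3 = 3.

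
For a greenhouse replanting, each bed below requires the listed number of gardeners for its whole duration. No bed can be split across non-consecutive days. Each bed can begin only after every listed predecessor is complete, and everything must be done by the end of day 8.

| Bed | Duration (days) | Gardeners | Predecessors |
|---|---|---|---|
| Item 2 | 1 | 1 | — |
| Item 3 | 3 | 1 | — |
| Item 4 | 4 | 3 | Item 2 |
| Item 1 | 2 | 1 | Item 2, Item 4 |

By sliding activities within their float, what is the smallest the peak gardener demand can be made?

Early-start (Item 2@1, Item 3@1, Item 4@2, Item 1@6) gives peak 4: d1:2  d2:4  d3:4  d4:3  d5:3  d6:1  d7:1  d8:0.
Shift Item 3→6.
Schedule Item 2@1, Item 3@6, Item 4@2, Item 1@6: d1:1  d2:3  d3:3  d4:3  d5:3  d6:2  d7:2  d8:1 — peak 3.
Total gardener-days = 18 over 8 days ⇒ peak ≥ ⌈18/8⌉ = 3, so 3 is optimal.

3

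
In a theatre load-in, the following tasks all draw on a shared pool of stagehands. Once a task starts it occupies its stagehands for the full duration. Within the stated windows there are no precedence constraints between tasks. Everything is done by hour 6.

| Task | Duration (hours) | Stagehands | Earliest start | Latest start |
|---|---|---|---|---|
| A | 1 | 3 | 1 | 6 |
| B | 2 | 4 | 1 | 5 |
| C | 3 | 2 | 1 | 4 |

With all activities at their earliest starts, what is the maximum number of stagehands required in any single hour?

9

Early-start schedule: A@1, B@1, C@1.
Load per hour: hour 1: 9, hour 2: 6, hour 3: 2, hour 4: 0, hour 5: 0, hour 6: 0.
Peak is 9.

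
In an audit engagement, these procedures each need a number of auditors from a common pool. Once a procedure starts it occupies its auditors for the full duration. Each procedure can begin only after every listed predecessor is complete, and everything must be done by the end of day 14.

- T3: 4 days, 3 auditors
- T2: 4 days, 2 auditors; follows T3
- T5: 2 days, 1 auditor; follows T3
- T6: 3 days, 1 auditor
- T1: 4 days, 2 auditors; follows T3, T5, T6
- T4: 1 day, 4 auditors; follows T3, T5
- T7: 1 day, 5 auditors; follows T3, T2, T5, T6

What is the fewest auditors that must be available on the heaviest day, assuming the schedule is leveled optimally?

5

Early-start (T3@1, T2@5, T5@5, T6@1, T1@7, T4@7, T7@9) gives peak 8: d1:4  d2:4  d3:4  d4:3  d5:3  d6:3  d7:8  d8:4  d9:7  d10:2  d11:0  d12:0  d13:0  d14:0.
Shift T4→11, T7→12.
Schedule T3@1, T2@5, T5@5, T6@1, T1@7, T4@11, T7@12: d1:4  d2:4  d3:4  d4:3  d5:3  d6:3  d7:4  d8:4  d9:2  d10:2  d11:4  d12:5  d13:0  d14:0 — peak 5.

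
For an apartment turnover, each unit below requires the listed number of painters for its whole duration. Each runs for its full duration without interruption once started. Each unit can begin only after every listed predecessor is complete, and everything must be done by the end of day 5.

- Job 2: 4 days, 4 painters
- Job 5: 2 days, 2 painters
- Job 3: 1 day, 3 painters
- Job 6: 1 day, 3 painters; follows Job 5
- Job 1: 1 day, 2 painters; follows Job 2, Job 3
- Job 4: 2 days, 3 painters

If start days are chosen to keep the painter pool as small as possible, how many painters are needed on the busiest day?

Early-start (Job 2@1, Job 5@1, Job 3@1, Job 6@3, Job 1@5, Job 4@1) gives peak 12: d1:12  d2:9  d3:7  d4:4  d5:2.
Shift Job 3→3, Job 6→5, Job 4→4.
Schedule Job 2@1, Job 5@1, Job 3@3, Job 6@5, Job 1@5, Job 4@4: d1:6  d2:6  d3:7  d4:7  d5:8 — peak 8.

8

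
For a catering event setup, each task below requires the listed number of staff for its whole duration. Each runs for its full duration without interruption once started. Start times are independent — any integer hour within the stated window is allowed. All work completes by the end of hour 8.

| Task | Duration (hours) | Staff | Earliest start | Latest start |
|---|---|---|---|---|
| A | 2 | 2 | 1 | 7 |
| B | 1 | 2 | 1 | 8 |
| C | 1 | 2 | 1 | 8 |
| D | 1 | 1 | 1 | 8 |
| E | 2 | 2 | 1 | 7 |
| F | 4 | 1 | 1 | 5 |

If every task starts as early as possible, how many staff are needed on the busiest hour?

10

Early-start schedule: A@1, B@1, C@1, D@1, E@1, F@1.
Load per hour: hour 1: 10, hour 2: 5, hour 3: 1, hour 4: 1, hour 5: 0, hour 6: 0, hour 7: 0, hour 8: 0.
Peak is 10.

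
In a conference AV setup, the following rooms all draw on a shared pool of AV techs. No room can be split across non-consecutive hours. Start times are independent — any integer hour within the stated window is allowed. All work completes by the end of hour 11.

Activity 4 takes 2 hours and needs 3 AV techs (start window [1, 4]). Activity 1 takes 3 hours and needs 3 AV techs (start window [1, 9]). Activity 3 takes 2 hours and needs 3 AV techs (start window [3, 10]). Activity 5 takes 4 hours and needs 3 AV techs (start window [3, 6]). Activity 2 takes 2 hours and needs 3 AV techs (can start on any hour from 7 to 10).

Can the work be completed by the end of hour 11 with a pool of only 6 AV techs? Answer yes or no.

Schedule Activity 4@1, Activity 1@1, Activity 3@3, Activity 5@4, Activity 2@7: h1:6  h2:6  h3:6  h4:6  h5:3  h6:3  h7:6  h8:3  h9:0  h10:0  h11:0 — peak 6 ≤ 6.

yes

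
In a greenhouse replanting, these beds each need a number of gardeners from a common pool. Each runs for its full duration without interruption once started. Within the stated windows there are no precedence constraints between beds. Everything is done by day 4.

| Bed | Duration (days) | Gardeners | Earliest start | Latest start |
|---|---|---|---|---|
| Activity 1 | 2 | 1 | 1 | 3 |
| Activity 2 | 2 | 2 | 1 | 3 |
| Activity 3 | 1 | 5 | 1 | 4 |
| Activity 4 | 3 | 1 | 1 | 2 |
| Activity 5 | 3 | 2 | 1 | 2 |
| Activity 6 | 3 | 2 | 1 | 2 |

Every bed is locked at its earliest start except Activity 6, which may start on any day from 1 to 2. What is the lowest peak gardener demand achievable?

11

Activity 6@1: d1:13  d2:8  d3:5  d4:0 → peak 13
Activity 6@2: d1:11  d2:8  d3:5  d4:2 → peak 11
Best is Activity 6@2, peak 11.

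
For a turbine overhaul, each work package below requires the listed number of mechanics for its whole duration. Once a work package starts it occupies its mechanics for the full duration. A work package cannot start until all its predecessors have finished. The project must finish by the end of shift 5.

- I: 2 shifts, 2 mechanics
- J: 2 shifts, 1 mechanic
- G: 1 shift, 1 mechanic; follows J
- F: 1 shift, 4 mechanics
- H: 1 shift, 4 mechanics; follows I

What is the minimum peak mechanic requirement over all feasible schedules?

4

Early-start (I@1, J@1, G@3, F@1, H@3) gives peak 7: s1:7  s2:3  s3:5  s4:0  s5:0.
Shift F→4, H→5.
Schedule I@1, J@1, G@3, F@4, H@5: s1:3  s2:3  s3:1  s4:4  s5:4 — peak 4.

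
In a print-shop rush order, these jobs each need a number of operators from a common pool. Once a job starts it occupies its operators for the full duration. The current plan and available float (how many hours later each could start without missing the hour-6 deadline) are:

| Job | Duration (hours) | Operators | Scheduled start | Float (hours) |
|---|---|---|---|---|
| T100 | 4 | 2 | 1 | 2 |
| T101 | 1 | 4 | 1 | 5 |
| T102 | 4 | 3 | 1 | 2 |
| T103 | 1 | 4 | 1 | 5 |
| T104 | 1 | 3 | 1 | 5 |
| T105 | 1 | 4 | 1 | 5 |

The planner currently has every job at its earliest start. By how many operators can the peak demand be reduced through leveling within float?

13

Early-start peak: h1:20  h2:5  h3:5  h4:5  h5:0  h6:0 ⇒ 20.
Leveled (T100@1, T101@1, T102@2, T103@5, T104@6, T105@6): h1:6  h2:5  h3:5  h4:5  h5:7  h6:7 ⇒ 7.
Reduction 20 − 7 = 13.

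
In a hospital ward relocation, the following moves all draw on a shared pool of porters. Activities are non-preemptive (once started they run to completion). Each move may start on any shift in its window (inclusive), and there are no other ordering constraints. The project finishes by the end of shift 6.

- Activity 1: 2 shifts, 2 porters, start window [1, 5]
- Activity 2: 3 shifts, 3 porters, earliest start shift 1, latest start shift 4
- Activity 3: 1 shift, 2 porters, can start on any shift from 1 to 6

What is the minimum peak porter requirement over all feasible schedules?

3

Early-start (Activity 1@1, Activity 2@1, Activity 3@1) gives peak 7: s1:7  s2:5  s3:3  s4:0  s5:0  s6:0.
Shift Activity 2→3, Activity 3→6.
Schedule Activity 1@1, Activity 2@3, Activity 3@6: s1:2  s2:2  s3:3  s4:3  s5:3  s6:2 — peak 3.
Total porter-shifts = 15 over 6 shifts ⇒ peak ≥ ⌈15/6⌉ = 3, so 3 is optimal.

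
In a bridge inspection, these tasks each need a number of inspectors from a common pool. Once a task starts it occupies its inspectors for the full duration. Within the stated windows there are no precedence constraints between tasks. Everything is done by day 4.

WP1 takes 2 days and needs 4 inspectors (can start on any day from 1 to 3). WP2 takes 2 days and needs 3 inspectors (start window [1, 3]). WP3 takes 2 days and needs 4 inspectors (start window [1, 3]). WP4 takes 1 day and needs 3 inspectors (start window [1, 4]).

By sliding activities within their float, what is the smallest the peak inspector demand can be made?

7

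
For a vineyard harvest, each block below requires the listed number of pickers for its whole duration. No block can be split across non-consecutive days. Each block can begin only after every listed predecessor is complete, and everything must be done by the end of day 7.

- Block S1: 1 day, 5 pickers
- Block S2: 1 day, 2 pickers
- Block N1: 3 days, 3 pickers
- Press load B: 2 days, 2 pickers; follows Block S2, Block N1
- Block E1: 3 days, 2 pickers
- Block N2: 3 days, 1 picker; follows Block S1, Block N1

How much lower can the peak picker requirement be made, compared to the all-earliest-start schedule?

Early-start peak: d1:12  d2:5  d3:5  d4:3  d5:3  d6:1  d7:0 ⇒ 12.
Leveled (Block S1@1, Block S2@2, Block N1@2, Press load B@5, Block E1@3, Block N2@5): d1:5  d2:5  d3:5  d4:5  d5:5  d6:3  d7:1 ⇒ 5.
Reduction 12 − 5 = 7.

7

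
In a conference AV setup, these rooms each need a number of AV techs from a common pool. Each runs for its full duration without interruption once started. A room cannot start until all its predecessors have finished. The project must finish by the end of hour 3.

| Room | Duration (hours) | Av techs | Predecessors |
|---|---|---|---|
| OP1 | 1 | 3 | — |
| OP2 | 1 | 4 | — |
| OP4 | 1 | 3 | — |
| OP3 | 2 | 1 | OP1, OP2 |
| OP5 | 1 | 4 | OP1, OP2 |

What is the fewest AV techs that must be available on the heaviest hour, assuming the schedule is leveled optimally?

7

Early-start (OP1@1, OP2@1, OP4@1, OP3@2, OP5@2) gives peak 10: h1:10  h2:5  h3:1.
Shift OP4→2, OP5→3.
Schedule OP1@1, OP2@1, OP4@2, OP3@2, OP5@3: h1:7  h2:4  h3:5 — peak 7.
No arrangement of the 6 feasible schedules does better.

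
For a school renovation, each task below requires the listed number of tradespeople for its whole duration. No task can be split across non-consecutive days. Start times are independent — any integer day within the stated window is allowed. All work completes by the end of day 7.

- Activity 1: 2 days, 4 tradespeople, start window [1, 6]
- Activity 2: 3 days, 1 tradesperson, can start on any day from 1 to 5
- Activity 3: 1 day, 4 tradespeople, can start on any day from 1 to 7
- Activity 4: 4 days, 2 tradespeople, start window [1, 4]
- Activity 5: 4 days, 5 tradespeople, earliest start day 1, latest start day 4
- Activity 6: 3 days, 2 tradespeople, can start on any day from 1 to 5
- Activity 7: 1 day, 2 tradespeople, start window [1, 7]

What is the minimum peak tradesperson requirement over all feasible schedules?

8

Early-start (Activity 1@1, Activity 2@1, Activity 3@1, Activity 4@1, Activity 5@1, Activity 6@1, Activity 7@1) gives peak 20: d1:20  d2:14  d3:10  d4:7  d5:0  d6:0  d7:0.
Shift Activity 3→7, Activity 5→3, Activity 6→5, Activity 7→7.
Schedule Activity 1@1, Activity 2@1, Activity 3@7, Activity 4@1, Activity 5@3, Activity 6@5, Activity 7@7: d1:7  d2:7  d3:8  d4:7  d5:7  d6:7  d7:8 — peak 8.
Total tradesperson-days = 51 over 7 days ⇒ peak ≥ ⌈51/7⌉ = 8, so 8 is optimal.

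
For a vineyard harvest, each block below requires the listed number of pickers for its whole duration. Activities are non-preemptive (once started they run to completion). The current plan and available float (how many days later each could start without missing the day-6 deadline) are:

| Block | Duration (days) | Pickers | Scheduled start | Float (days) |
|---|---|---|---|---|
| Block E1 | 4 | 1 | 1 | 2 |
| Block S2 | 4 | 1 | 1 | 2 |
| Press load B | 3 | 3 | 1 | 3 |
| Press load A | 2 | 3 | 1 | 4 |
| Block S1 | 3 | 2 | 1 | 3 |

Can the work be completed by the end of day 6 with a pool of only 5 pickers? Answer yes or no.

Schedule Block E1@1, Block S2@1, Press load B@1, Press load A@5, Block S1@4: d1:5  d2:5  d3:5  d4:4  d5:5  d6:5 — peak 5 ≤ 5.

yes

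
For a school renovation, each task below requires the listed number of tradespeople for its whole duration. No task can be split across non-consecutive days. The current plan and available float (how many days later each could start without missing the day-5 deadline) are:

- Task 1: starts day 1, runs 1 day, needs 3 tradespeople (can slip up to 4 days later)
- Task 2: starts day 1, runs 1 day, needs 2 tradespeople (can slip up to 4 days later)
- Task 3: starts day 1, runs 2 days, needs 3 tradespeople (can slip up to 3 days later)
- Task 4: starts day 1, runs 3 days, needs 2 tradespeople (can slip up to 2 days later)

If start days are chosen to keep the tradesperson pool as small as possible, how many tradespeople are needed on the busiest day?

5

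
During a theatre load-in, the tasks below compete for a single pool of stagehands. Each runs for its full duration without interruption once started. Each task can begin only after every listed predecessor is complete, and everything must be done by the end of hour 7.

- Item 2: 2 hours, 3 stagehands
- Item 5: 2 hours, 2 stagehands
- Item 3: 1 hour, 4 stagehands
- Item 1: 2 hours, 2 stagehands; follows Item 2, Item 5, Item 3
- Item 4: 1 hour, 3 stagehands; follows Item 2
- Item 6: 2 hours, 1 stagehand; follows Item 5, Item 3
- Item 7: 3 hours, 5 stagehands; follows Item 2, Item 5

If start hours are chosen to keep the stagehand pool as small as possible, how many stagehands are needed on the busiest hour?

7

Early-start (Item 2@1, Item 5@1, Item 3@1, Item 1@3, Item 4@3, Item 6@3, Item 7@3) gives peak 11: h1:9  h2:5  h3:11  h4:8  h5:5  h6:0  h7:0.
Shift Item 3→3, Item 1→4, Item 6→6, Item 7→4.
Schedule Item 2@1, Item 5@1, Item 3@3, Item 1@4, Item 4@3, Item 6@6, Item 7@4: h1:5  h2:5  h3:7  h4:7  h5:7  h6:6  h7:1 — peak 7.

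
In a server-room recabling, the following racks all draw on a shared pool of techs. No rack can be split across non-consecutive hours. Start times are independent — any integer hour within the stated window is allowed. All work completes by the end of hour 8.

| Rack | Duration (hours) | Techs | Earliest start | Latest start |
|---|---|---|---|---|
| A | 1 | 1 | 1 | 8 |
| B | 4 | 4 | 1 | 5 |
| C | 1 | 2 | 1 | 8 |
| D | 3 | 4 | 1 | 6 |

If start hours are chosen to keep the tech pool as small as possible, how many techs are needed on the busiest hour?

Early-start (A@1, B@1, C@1, D@1) gives peak 11: h1:11  h2:8  h3:8  h4:4  h5:0  h6:0  h7:0  h8:0.
Shift B→2, D→6.
Schedule A@1, B@2, C@1, D@6: h1:3  h2:4  h3:4  h4:4  h5:4  h6:4  h7:4  h8:4 — peak 4.
Total tech-hours = 31 over 8 hours ⇒ peak ≥ ⌈31/8⌉ = 4, so 4 is optimal.

4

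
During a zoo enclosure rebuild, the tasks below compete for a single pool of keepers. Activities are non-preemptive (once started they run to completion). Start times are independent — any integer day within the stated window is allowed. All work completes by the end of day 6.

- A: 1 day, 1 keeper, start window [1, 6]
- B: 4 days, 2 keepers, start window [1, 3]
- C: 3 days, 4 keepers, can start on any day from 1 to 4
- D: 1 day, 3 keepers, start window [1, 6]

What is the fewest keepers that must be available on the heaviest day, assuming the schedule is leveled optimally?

6

Early-start (A@1, B@1, C@1, D@1) gives peak 10: d1:10  d2:6  d3:6  d4:2  d5:0  d6:0.
Shift C→2.
Schedule A@1, B@1, C@2, D@1: d1:6  d2:6  d3:6  d4:6  d5:0  d6:0 — peak 6.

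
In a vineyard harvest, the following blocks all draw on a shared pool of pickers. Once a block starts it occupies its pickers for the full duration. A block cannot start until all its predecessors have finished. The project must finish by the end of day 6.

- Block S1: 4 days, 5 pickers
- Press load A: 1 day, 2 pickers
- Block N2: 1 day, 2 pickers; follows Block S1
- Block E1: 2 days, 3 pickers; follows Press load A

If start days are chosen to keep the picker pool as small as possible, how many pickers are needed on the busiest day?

7

Early-start (Block S1@1, Press load A@1, Block N2@5, Block E1@2) gives peak 8: d1:7  d2:8  d3:8  d4:5  d5:2  d6:0.
Shift Block E1→5.
Schedule Block S1@1, Press load A@1, Block N2@5, Block E1@5: d1:7  d2:5  d3:5  d4:5  d5:5  d6:3 — peak 7.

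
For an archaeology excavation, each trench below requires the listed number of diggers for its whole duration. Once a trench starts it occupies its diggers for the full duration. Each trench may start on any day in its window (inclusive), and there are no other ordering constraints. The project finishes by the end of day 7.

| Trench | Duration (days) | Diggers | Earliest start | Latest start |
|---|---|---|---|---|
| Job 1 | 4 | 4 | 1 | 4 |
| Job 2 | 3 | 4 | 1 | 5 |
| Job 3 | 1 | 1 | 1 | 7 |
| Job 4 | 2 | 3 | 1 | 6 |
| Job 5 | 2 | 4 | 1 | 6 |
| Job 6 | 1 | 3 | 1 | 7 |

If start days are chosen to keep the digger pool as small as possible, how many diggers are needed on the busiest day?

Early-start (Job 1@1, Job 2@1, Job 3@1, Job 4@1, Job 5@1, Job 6@1) gives peak 19: d1:19  d2:15  d3:8  d4:4  d5:0  d6:0  d7:0.
Shift Job 3→4, Job 4→4, Job 5→5, Job 6→6.
Schedule Job 1@1, Job 2@1, Job 3@4, Job 4@4, Job 5@5, Job 6@6: d1:8  d2:8  d3:8  d4:8  d5:7  d6:7  d7:0 — peak 8.

8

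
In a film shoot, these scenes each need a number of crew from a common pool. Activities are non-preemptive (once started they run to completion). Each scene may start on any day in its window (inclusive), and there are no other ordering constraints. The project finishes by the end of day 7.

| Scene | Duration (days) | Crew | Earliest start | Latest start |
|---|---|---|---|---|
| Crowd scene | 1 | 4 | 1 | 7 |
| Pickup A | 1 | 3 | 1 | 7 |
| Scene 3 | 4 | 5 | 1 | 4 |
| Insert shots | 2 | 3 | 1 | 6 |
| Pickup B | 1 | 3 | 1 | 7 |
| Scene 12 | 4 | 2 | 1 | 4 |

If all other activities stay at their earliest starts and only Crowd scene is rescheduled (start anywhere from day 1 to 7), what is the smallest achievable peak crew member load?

Crowd scene@1: d1:20  d2:10  d3:7  d4:7  d5:0  d6:0  d7:0 → peak 20
Crowd scene@2: d1:16  d2:14  d3:7  d4:7  d5:0  d6:0  d7:0 → peak 16
Crowd scene@3: d1:16  d2:10  d3:11  d4:7  d5:0  d6:0  d7:0 → peak 16
Crowd scene@4: d1:16  d2:10  d3:7  d4:11  d5:0  d6:0  d7:0 → peak 16
Crowd scene@5: d1:16  d2:10  d3:7  d4:7  d5:4  d6:0  d7:0 → peak 16
Crowd scene@6: d1:16  d2:10  d3:7  d4:7  d5:0  d6:4  d7:0 → peak 16
Crowd scene@7: d1:16  d2:10  d3:7  d4:7  d5:0  d6:0  d7:4 → peak 16
Best is Crowd scene@2, peak 16.

16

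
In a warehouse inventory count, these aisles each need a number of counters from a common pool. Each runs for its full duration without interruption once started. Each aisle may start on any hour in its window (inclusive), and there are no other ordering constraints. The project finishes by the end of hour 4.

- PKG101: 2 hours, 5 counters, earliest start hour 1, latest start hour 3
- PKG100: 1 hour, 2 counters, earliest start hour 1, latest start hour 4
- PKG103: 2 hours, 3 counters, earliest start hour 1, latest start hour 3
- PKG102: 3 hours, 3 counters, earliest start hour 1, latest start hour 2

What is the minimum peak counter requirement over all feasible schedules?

Early-start (PKG101@1, PKG100@1, PKG103@1, PKG102@1) gives peak 13: h1:13  h2:11  h3:3  h4:0.
Shift PKG103→3, PKG102→2.
Schedule PKG101@1, PKG100@1, PKG103@3, PKG102@2: h1:7  h2:8  h3:6  h4:6 — peak 8.

8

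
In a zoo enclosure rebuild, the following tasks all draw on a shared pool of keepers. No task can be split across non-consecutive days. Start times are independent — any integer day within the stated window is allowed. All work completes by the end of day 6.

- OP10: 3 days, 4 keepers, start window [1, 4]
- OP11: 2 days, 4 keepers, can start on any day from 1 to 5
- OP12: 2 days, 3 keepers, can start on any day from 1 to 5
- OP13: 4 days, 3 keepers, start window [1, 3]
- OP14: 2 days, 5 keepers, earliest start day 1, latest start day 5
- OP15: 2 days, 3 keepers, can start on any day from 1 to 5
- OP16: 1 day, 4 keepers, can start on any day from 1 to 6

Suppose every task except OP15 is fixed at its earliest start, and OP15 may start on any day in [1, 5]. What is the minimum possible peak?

23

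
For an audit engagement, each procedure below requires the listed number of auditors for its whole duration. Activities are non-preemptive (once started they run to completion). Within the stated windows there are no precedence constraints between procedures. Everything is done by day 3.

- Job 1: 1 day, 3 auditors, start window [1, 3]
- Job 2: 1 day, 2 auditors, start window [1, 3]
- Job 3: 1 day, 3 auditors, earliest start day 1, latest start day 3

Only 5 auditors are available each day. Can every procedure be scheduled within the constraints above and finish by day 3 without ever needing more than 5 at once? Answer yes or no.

Schedule Job 1@1, Job 2@2, Job 3@3: d1:3  d2:2  d3:3 — peak 3 ≤ 5.

yes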